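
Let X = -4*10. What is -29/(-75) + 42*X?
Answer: -125971/75 ≈ -1679.6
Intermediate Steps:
X = -40
-29/(-75) + 42*X = -29/(-75) + 42*(-40) = -29*(-1/75) - 1680 = 29/75 - 1680 = -125971/75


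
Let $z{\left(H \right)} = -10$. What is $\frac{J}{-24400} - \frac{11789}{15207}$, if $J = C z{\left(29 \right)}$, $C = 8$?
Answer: $- \frac{3580438}{4638135} \approx -0.77196$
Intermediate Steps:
$J = -80$ ($J = 8 \left(-10\right) = -80$)
$\frac{J}{-24400} - \frac{11789}{15207} = - \frac{80}{-24400} - \frac{11789}{15207} = \left(-80\right) \left(- \frac{1}{24400}\right) - \frac{11789}{15207} = \frac{1}{305} - \frac{11789}{15207} = - \frac{3580438}{4638135}$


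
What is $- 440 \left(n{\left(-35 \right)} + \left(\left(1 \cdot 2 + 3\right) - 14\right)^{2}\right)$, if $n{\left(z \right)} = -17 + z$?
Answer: $-12760$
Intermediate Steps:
$- 440 \left(n{\left(-35 \right)} + \left(\left(1 \cdot 2 + 3\right) - 14\right)^{2}\right) = - 440 \left(\left(-17 - 35\right) + \left(\left(1 \cdot 2 + 3\right) - 14\right)^{2}\right) = - 440 \left(-52 + \left(\left(2 + 3\right) - 14\right)^{2}\right) = - 440 \left(-52 + \left(5 - 14\right)^{2}\right) = - 440 \left(-52 + \left(-9\right)^{2}\right) = - 440 \left(-52 + 81\right) = \left(-440\right) 29 = -12760$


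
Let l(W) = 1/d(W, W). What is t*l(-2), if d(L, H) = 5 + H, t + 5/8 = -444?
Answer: -3557/24 ≈ -148.21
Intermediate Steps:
t = -3557/8 (t = -5/8 - 444 = -3557/8 ≈ -444.63)
l(W) = 1/(5 + W)
t*l(-2) = -3557/(8*(5 - 2)) = -3557/8/3 = -3557/8*⅓ = -3557/24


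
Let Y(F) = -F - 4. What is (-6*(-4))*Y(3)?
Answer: -168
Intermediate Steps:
Y(F) = -4 - F
(-6*(-4))*Y(3) = (-6*(-4))*(-4 - 1*3) = 24*(-4 - 3) = 24*(-7) = -168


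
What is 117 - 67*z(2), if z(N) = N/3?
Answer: 217/3 ≈ 72.333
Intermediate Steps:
z(N) = N/3 (z(N) = N*(1/3) = N/3)
117 - 67*z(2) = 117 - 67*2/3 = 117 - 134/3 = 217/3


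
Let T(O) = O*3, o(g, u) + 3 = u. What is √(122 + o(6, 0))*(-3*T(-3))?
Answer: 27*√119 ≈ 294.54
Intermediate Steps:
o(g, u) = -3 + u
T(O) = 3*O
√(122 + o(6, 0))*(-3*T(-3)) = √(122 + (-3 + 0))*(-9*(-3)) = √(122 - 3)*(-3*(-9)) = √119*27 = 27*√119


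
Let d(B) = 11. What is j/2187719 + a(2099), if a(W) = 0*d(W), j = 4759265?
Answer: 4759265/2187719 ≈ 2.1754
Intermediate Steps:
a(W) = 0 (a(W) = 0*11 = 0)
j/2187719 + a(2099) = 4759265/2187719 + 0 = 4759265/2187719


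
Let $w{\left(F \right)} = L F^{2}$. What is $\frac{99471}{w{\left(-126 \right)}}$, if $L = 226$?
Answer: $\frac{33157}{1195992} \approx 0.027723$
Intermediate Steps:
$w{\left(F \right)} = 226 F^{2}$
$\frac{99471}{w{\left(-126 \right)}} = \frac{99471}{226 \left(-126\right)^{2}} = \frac{99471}{226 \cdot 15876} = \frac{99471}{3587976} = 99471 \cdot \frac{1}{3587976} = \frac{33157}{1195992}$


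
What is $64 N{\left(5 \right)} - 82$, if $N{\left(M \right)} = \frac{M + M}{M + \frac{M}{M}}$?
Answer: $\frac{74}{3} \approx 24.667$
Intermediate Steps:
$N{\left(M \right)} = \frac{2 M}{1 + M}$ ($N{\left(M \right)} = \frac{2 M}{M + 1} = \frac{2 M}{1 + M}$)
$64 N{\left(5 \right)} - 82 = 64 \cdot 2 \cdot 5 \frac{1}{1 + 5} - 82 = 64 \cdot 2 \cdot 5 \cdot \frac{1}{6} - 82 = 64 \cdot \frac{5}{3} - 82 = \frac{320}{3} - 82 = \frac{74}{3}$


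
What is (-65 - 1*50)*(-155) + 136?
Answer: 17961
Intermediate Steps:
(-65 - 1*50)*(-155) + 136 = (-65 - 50)*(-155) + 136 = -115*(-155) + 136 = 17825 + 136 = 17961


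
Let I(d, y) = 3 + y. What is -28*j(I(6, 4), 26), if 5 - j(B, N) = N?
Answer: 588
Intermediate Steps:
j(B, N) = 5 - N
-28*j(I(6, 4), 26) = -28*(5 - 1*26) = -28*(5 - 26) = -28*(-21) = 588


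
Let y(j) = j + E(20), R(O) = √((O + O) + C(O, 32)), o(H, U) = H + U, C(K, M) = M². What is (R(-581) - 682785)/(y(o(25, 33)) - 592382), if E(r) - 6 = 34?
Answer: 227595/197428 - I*√138/592284 ≈ 1.1528 - 1.9834e-5*I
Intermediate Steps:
E(r) = 40 (E(r) = 6 + 34 = 40)
R(O) = √(1024 + 2*O) (R(O) = √((O + O) + 32²) = √(2*O + 1024) = √(1024 + 2*O))
y(j) = 40 + j (y(j) = j + 40 = 40 + j)
(R(-581) - 682785)/(y(o(25, 33)) - 592382) = (√(1024 + 2*(-581)) - 682785)/((40 + (25 + 33)) - 592382) = (√(1024 - 1162) - 682785)/((40 + 58) - 592382) = (√(-138) - 682785)/(98 - 592382) = (I*√138 - 682785)/(-592284) = (-682785 + I*√138)*(-1/592284) = 227595/197428 - I*√138/592284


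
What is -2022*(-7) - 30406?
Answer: -16252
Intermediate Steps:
-2022*(-7) - 30406 = 14154 - 30406 = -16252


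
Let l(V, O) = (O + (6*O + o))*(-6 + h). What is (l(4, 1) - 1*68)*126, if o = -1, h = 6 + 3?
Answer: -6300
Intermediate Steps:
h = 9
l(V, O) = -3 + 21*O (l(V, O) = (O + (6*O - 1))*(-6 + 9) = (O + (-1 + 6*O))*3 = (-1 + 7*O)*3 = -3 + 21*O)
(l(4, 1) - 1*68)*126 = ((-3 + 21*1) - 1*68)*126 = ((-3 + 21) - 68)*126 = (18 - 68)*126 = -50*126 = -6300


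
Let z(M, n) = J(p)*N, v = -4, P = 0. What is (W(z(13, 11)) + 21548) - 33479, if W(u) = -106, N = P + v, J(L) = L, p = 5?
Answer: -12037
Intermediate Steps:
N = -4 (N = 0 - 4 = -4)
z(M, n) = -20 (z(M, n) = 5*(-4) = -20)
(W(z(13, 11)) + 21548) - 33479 = (-106 + 21548) - 33479 = 21442 - 33479 = -12037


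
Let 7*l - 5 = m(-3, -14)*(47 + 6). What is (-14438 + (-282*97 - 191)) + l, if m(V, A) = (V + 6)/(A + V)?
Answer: -4996051/119 ≈ -41984.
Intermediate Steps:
m(V, A) = (6 + V)/(A + V)
l = -74/119 (l = 5/7 + (((6 - 3)/(-14 - 3))*(47 + 6))/7 = 5/7 + ((3/(-17))*53)/7 = 5/7 + (-1/17*3*53)/7 = 5/7 + (-3/17*53)/7 = 5/7 + (1/7)*(-159/17) = 5/7 - 159/119 = -74/119 ≈ -0.62185)
(-14438 + (-282*97 - 191)) + l = (-14438 + (-282*97 - 191)) - 74/119 = (-14438 + (-27354 - 191)) - 74/119 = (-14438 - 27545) - 74/119 = -41983 - 74/119 = -4996051/119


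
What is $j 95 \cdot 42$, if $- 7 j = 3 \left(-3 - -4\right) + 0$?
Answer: $-1710$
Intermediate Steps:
$j = - \frac{3}{7}$ ($j = - \frac{3 \left(-3 - -4\right) + 0}{7} = - \frac{3 \left(-3 + 4\right) + 0}{7} = - \frac{3 \cdot 1 + 0}{7} = - \frac{3 + 0}{7} = \left(- \frac{1}{7}\right) 3 = - \frac{3}{7} \approx -0.42857$)
$j 95 \cdot 42 = \left(- \frac{3}{7}\right) 95 \cdot 42 = \left(- \frac{285}{7}\right) 42 = -1710$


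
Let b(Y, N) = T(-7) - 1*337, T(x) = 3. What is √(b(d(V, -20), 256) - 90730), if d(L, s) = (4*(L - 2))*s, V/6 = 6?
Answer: 2*I*√22766 ≈ 301.77*I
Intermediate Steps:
V = 36 (V = 6*6 = 36)
d(L, s) = s*(-8 + 4*L) (d(L, s) = (4*(-2 + L))*s = (-8 + 4*L)*s = s*(-8 + 4*L))
b(Y, N) = -334 (b(Y, N) = 3 - 1*337 = 3 - 337 = -334)
√(b(d(V, -20), 256) - 90730) = √(-334 - 90730) = √(-91064) = 2*I*√22766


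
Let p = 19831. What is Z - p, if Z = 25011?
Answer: 5180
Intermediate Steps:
Z - p = 25011 - 1*19831 = 25011 - 19831 = 5180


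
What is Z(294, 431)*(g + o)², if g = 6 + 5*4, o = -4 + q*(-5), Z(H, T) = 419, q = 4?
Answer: 1676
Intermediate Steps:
o = -24 (o = -4 + 4*(-5) = -4 - 20 = -24)
g = 26 (g = 6 + 20 = 26)
Z(294, 431)*(g + o)² = 419*(26 - 24)² = 419*2² = 419*4 = 1676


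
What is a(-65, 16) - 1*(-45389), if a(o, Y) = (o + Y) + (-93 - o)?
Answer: 45312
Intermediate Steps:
a(o, Y) = -93 + Y (a(o, Y) = (Y + o) + (-93 - o) = -93 + Y)
a(-65, 16) - 1*(-45389) = (-93 + 16) - 1*(-45389) = -77 + 45389 = 45312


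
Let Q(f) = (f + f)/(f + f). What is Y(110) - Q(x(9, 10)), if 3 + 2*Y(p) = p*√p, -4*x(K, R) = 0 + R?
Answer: -5/2 + 55*√110 ≈ 574.34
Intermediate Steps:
x(K, R) = -R/4 (x(K, R) = -(0 + R)/4 = -R/4)
Y(p) = -3/2 + p^(3/2)/2 (Y(p) = -3/2 + (p*√p)/2 = -3/2 + p^(3/2)/2)
Q(f) = 1 (Q(f) = (2*f)/((2*f)) = (2*f)*(1/(2*f)) = 1)
Y(110) - Q(x(9, 10)) = (-3/2 + 110^(3/2)/2) - 1*1 = (-3/2 + (110*√110)/2) - 1 = (-3/2 + 55*√110) - 1 = -5/2 + 55*√110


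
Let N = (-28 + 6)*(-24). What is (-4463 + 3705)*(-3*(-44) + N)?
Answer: -500280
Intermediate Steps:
N = 528 (N = -22*(-24) = 528)
(-4463 + 3705)*(-3*(-44) + N) = (-4463 + 3705)*(-3*(-44) + 528) = -758*(132 + 528) = -758*660 = -500280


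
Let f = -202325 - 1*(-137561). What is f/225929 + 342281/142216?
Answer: 68120727025/32130718664 ≈ 2.1201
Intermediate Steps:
f = -64764 (f = -202325 + 137561 = -64764)
f/225929 + 342281/142216 = -64764/225929 + 342281/142216 = 68120727025/32130718664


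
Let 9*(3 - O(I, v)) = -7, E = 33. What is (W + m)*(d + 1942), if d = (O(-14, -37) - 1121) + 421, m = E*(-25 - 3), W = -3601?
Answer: -50734300/9 ≈ -5.6371e+6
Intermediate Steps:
m = -924 (m = 33*(-25 - 3) = 33*(-28) = -924)
O(I, v) = 34/9 (O(I, v) = 3 - ⅑*(-7) = 3 + 7/9 = 34/9)
d = -6266/9 (d = (34/9 - 1121) + 421 = -10055/9 + 421 = -6266/9 ≈ -696.22)
(W + m)*(d + 1942) = (-3601 - 924)*(-6266/9 + 1942) = -4525*11212/9 = -50734300/9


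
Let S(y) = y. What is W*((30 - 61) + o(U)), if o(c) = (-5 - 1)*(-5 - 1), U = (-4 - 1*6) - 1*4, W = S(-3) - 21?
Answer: -120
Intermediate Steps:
W = -24 (W = -3 - 21 = -24)
U = -14 (U = (-4 - 6) - 4 = -10 - 4 = -14)
o(c) = 36 (o(c) = -6*(-6) = 36)
W*((30 - 61) + o(U)) = -24*((30 - 61) + 36) = -24*(-31 + 36) = -24*5 = -120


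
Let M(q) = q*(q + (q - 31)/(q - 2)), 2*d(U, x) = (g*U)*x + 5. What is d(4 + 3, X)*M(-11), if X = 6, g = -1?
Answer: -41107/26 ≈ -1581.0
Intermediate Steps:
d(U, x) = 5/2 - U*x/2 (d(U, x) = ((-U)*x + 5)/2 = (-U*x + 5)/2 = (5 - U*x)/2 = 5/2 - U*x/2)
M(q) = q*(q + (-31 + q)/(-2 + q))
d(4 + 3, X)*M(-11) = (5/2 - ½*(4 + 3)*6)*(-11*(-31 + (-11)² - 1*(-11))/(-2 - 11)) = (5/2 - ½*7*6)*(-11*(-31 + 121 + 11)/(-13)) = (5/2 - 21)*(-11*(-1/13)*101) = -37/2*1111/13 = -41107/26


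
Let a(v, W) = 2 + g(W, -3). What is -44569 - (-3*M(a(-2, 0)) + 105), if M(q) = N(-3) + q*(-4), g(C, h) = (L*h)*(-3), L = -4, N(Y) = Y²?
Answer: -44239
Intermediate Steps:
g(C, h) = 12*h (g(C, h) = -4*h*(-3) = 12*h)
a(v, W) = -34 (a(v, W) = 2 + 12*(-3) = 2 - 36 = -34)
M(q) = 9 - 4*q (M(q) = (-3)² + q*(-4) = 9 - 4*q)
-44569 - (-3*M(a(-2, 0)) + 105) = -44569 - (-3*(9 - 4*(-34)) + 105) = -44569 - (-3*(9 + 136) + 105) = -44569 - (-3*145 + 105) = -44569 - (-435 + 105) = -44569 - 1*(-330) = -44569 + 330 = -44239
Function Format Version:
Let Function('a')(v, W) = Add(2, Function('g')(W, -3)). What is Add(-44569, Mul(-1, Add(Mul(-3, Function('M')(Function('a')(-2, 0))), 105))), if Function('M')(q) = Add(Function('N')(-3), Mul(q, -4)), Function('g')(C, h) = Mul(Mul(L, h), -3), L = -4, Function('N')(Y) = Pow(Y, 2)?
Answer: -44239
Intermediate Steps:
Function('g')(C, h) = Mul(12, h) (Function('g')(C, h) = Mul(Mul(-4, h), -3) = Mul(12, h))
Function('a')(v, W) = -34 (Function('a')(v, W) = Add(2, Mul(12, -3)) = Add(2, -36) = -34)
Function('M')(q) = Add(9, Mul(-4, q)) (Function('M')(q) = Add(Pow(-3, 2), Mul(q, -4)) = Add(9, Mul(-4, q)))
Add(-44569, Mul(-1, Add(Mul(-3, Function('M')(Function('a')(-2, 0))), 105))) = Add(-44569, Mul(-1, Add(Mul(-3, Add(9, Mul(-4, -34))), 105))) = Add(-44569, Mul(-1, Add(Mul(-3, Add(9, 136)), 105))) = Add(-44569, Mul(-1, Add(Mul(-3, 145), 105))) = Add(-44569, Mul(-1, Add(-435, 105))) = Add(-44569, Mul(-1, -330)) = Add(-44569, 330) = -44239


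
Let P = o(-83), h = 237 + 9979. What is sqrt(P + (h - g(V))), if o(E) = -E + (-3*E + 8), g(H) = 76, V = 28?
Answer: 4*sqrt(655) ≈ 102.37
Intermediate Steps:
h = 10216
o(E) = 8 - 4*E (o(E) = -E + (8 - 3*E) = 8 - 4*E)
P = 340 (P = 8 - 4*(-83) = 8 + 332 = 340)
sqrt(P + (h - g(V))) = sqrt(340 + (10216 - 1*76)) = sqrt(340 + (10216 - 76)) = sqrt(340 + 10140) = sqrt(10480) = 4*sqrt(655)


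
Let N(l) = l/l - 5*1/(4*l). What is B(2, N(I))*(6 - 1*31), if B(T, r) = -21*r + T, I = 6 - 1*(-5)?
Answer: 18275/44 ≈ 415.34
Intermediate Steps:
I = 11 (I = 6 + 5 = 11)
N(l) = 1 - 5/(4*l)
B(T, r) = T - 21*r
B(2, N(I))*(6 - 1*31) = (2 - 21*(-5/4 + 11)/11)*(6 - 1*31) = (2 - 21*39/(11*4))*(6 - 31) = (2 - 21*39/44)*(-25) = (2 - 819/44)*(-25) = -731/44*(-25) = 18275/44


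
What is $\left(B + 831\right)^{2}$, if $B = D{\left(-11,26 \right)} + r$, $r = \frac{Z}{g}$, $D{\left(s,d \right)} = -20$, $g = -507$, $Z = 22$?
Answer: $\frac{169048434025}{257049} \approx 6.5765 \cdot 10^{5}$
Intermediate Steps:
$r = - \frac{22}{507}$ ($r = \frac{22}{-507} = 22 \left(- \frac{1}{507}\right) = - \frac{22}{507} \approx -0.043392$)
$B = - \frac{10162}{507}$ ($B = -20 - \frac{22}{507} = - \frac{10162}{507} \approx -20.043$)
$\left(B + 831\right)^{2} = \left(- \frac{10162}{507} + 831\right)^{2} = \left(\frac{411155}{507}\right)^{2} = \frac{169048434025}{257049}$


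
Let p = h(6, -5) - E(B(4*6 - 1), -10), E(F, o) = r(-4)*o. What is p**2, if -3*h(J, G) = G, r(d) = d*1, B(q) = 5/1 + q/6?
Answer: 13225/9 ≈ 1469.4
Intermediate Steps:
B(q) = 5 + q/6 (B(q) = 5*1 + q*(1/6) = 5 + q/6)
r(d) = d
E(F, o) = -4*o
h(J, G) = -G/3
p = -115/3 (p = -1/3*(-5) - (-4)*(-10) = 5/3 - 1*40 = 5/3 - 40 = -115/3 ≈ -38.333)
p**2 = (-115/3)**2 = 13225/9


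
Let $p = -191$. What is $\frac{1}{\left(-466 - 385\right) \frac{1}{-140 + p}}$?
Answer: $\frac{331}{851} \approx 0.38895$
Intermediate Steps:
$\frac{1}{\left(-466 - 385\right) \frac{1}{-140 + p}} = \frac{1}{\left(-466 - 385\right) \frac{1}{-140 - 191}} = \frac{1}{\left(-851\right) \frac{1}{-331}} = \frac{1}{\left(-851\right) \left(- \frac{1}{331}\right)} = \frac{1}{\frac{851}{331}} = \frac{331}{851}$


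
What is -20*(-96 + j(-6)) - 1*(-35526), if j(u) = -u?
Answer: 37326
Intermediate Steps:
-20*(-96 + j(-6)) - 1*(-35526) = -20*(-96 - 1*(-6)) - 1*(-35526) = -20*(-96 + 6) + 35526 = -20*(-90) + 35526 = 1800 + 35526 = 37326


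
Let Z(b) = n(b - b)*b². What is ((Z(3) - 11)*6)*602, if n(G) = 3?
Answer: 57792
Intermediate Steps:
Z(b) = 3*b²
((Z(3) - 11)*6)*602 = ((3*3² - 11)*6)*602 = ((3*9 - 11)*6)*602 = ((27 - 11)*6)*602 = (16*6)*602 = 96*602 = 57792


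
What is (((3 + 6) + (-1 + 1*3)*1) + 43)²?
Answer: 2916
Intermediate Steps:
(((3 + 6) + (-1 + 1*3)*1) + 43)² = ((9 + (-1 + 3)*1) + 43)² = ((9 + 2*1) + 43)² = ((9 + 2) + 43)² = (11 + 43)² = 54² = 2916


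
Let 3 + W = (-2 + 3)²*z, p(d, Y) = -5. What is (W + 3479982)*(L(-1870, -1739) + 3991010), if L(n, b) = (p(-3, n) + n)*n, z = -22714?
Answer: 25920014593900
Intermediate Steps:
L(n, b) = n*(-5 + n) (L(n, b) = (-5 + n)*n = n*(-5 + n))
W = -22717 (W = -3 + (-2 + 3)²*(-22714) = -3 + 1²*(-22714) = -3 + 1*(-22714) = -3 - 22714 = -22717)
(W + 3479982)*(L(-1870, -1739) + 3991010) = (-22717 + 3479982)*(-1870*(-5 - 1870) + 3991010) = 3457265*(-1870*(-1875) + 3991010) = 3457265*(3506250 + 3991010) = 3457265*7497260 = 25920014593900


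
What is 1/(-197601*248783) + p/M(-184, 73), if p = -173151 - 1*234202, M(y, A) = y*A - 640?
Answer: 20025379618929727/691776277571976 ≈ 28.948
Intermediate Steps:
M(y, A) = -640 + A*y (M(y, A) = A*y - 640 = -640 + A*y)
p = -407353 (p = -173151 - 234202 = -407353)
1/(-197601*248783) + p/M(-184, 73) = 1/(-197601*248783) - 407353/(-640 + 73*(-184)) = -1/197601*1/248783 - 407353/(-640 - 13432) = -1/49159769583 - 407353/(-14072) = -1/49159769583 - 407353*(-1/14072) = -1/49159769583 + 407353/14072 = 20025379618929727/691776277571976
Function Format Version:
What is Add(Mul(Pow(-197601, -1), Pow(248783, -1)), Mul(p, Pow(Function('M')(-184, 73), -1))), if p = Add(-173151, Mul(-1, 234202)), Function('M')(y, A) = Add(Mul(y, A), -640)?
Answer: Rational(20025379618929727, 691776277571976) ≈ 28.948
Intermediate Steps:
Function('M')(y, A) = Add(-640, Mul(A, y)) (Function('M')(y, A) = Add(Mul(A, y), -640) = Add(-640, Mul(A, y)))
p = -407353 (p = Add(-173151, -234202) = -407353)
Add(Mul(Pow(-197601, -1), Pow(248783, -1)), Mul(p, Pow(Function('M')(-184, 73), -1))) = Add(Mul(Pow(-197601, -1), Pow(248783, -1)), Mul(-407353, Pow(Add(-640, Mul(73, -184)), -1))) = Add(Mul(Rational(-1, 197601), Rational(1, 248783)), Mul(-407353, Pow(Add(-640, -13432), -1))) = Add(Rational(-1, 49159769583), Mul(-407353, Pow(-14072, -1))) = Add(Rational(-1, 49159769583), Mul(-407353, Rational(-1, 14072))) = Add(Rational(-1, 49159769583), Rational(407353, 14072)) = Rational(20025379618929727, 691776277571976)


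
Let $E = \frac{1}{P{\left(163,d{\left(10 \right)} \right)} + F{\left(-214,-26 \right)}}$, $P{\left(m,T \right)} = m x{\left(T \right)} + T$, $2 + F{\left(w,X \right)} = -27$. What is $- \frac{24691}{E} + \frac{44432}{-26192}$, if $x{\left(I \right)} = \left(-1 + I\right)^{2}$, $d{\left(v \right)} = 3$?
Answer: $- \frac{25302401319}{1637} \approx -1.5457 \cdot 10^{7}$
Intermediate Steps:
$F{\left(w,X \right)} = -29$ ($F{\left(w,X \right)} = -2 - 27 = -29$)
$P{\left(m,T \right)} = T + m \left(-1 + T\right)^{2}$ ($P{\left(m,T \right)} = m \left(-1 + T\right)^{2} + T = T + m \left(-1 + T\right)^{2}$)
$E = \frac{1}{626}$ ($E = \frac{1}{\left(3 + 163 \left(-1 + 3\right)^{2}\right) - 29} = \frac{1}{\left(3 + 163 \cdot 2^{2}\right) - 29} = \frac{1}{\left(3 + 163 \cdot 4\right) - 29} = \frac{1}{\left(3 + 652\right) - 29} = \frac{1}{655 - 29} = \frac{1}{626} \approx 0.0015974$)
$- \frac{24691}{E} + \frac{44432}{-26192} = - 24691 \frac{1}{\frac{1}{626}} + \frac{44432}{-26192} = \left(-24691\right) 626 + 44432 \left(- \frac{1}{26192}\right) = -15456566 - \frac{2777}{1637} = - \frac{25302401319}{1637}$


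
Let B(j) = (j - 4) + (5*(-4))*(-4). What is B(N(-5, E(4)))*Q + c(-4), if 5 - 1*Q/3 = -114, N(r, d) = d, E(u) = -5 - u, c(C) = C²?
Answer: 23935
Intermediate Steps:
Q = 357 (Q = 15 - 3*(-114) = 15 + 342 = 357)
B(j) = 76 + j (B(j) = (-4 + j) - 20*(-4) = (-4 + j) + 80 = 76 + j)
B(N(-5, E(4)))*Q + c(-4) = (76 + (-5 - 1*4))*357 + (-4)² = (76 + (-5 - 4))*357 + 16 = (76 - 9)*357 + 16 = 67*357 + 16 = 23919 + 16 = 23935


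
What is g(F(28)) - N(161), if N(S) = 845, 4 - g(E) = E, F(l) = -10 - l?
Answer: -803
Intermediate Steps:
g(E) = 4 - E
g(F(28)) - N(161) = (4 - (-10 - 1*28)) - 1*845 = (4 - (-10 - 28)) - 845 = (4 - 1*(-38)) - 845 = (4 + 38) - 845 = 42 - 845 = -803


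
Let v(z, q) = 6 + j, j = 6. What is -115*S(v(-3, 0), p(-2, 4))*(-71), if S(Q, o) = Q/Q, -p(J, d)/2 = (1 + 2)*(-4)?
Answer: 8165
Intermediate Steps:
v(z, q) = 12 (v(z, q) = 6 + 6 = 12)
p(J, d) = 24 (p(J, d) = -2*(1 + 2)*(-4) = -6*(-4) = -2*(-12) = 24)
S(Q, o) = 1
-115*S(v(-3, 0), p(-2, 4))*(-71) = -115*1*(-71) = -115*(-71) = 8165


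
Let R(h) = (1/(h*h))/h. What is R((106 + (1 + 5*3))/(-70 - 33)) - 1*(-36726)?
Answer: 66687740921/1815848 ≈ 36725.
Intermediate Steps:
R(h) = h⁻³ (R(h) = 1/(h²*h) = h⁻³)
R((106 + (1 + 5*3))/(-70 - 33)) - 1*(-36726) = ((106 + (1 + 5*3))/(-70 - 33))⁻³ - 1*(-36726) = ((106 + (1 + 15))/(-103))⁻³ + 36726 = ((106 + 16)*(-1/103))⁻³ + 36726 = (122*(-1/103))⁻³ + 36726 = (-122/103)⁻³ + 36726 = -1092727/1815848 + 36726 = 66687740921/1815848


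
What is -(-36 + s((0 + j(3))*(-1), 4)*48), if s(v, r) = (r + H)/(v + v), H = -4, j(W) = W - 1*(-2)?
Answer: 36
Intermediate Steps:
j(W) = 2 + W (j(W) = W + 2 = 2 + W)
s(v, r) = (-4 + r)/(2*v) (s(v, r) = (r - 4)/(v + v) = (-4 + r)/((2*v)) = (-4 + r)*(1/(2*v)) = (-4 + r)/(2*v))
-(-36 + s((0 + j(3))*(-1), 4)*48) = -(-36 + ((-4 + 4)/(2*(((0 + (2 + 3))*(-1)))))*48) = -(-36 + ((½)*0/((0 + 5)*(-1)))*48) = -(-36 + ((½)*0/(5*(-1)))*48) = -(-36 + ((½)*0/(-5))*48) = -(-36 + ((½)*(-⅕)*0)*48) = -(-36 + 0*48) = -(-36 + 0) = -1*(-36) = 36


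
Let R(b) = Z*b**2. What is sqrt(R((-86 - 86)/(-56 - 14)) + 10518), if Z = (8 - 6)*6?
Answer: 3*sqrt(1441478)/35 ≈ 102.91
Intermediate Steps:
Z = 12 (Z = 2*6 = 12)
R(b) = 12*b**2
sqrt(R((-86 - 86)/(-56 - 14)) + 10518) = sqrt(12*((-86 - 86)/(-56 - 14))**2 + 10518) = sqrt(12*(-172/(-70))**2 + 10518) = sqrt(12*(-172*(-1/70))**2 + 10518) = sqrt(12*(86/35)**2 + 10518) = sqrt(12*(7396/1225) + 10518) = sqrt(88752/1225 + 10518) = sqrt(12973302/1225) = 3*sqrt(1441478)/35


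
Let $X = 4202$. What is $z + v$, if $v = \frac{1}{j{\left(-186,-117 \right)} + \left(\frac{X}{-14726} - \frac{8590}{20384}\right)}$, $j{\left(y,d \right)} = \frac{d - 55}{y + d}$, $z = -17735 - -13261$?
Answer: $- \frac{14173283590094}{3162839819} \approx -4481.2$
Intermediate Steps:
$z = -4474$ ($z = -17735 + 13261 = -4474$)
$j{\left(y,d \right)} = \frac{-55 + d}{d + y}$
$v = - \frac{22738239888}{3162839819}$ ($v = \frac{1}{\frac{-55 - 117}{-117 - 186} + \left(\frac{4202}{-14726} - \frac{8590}{20384}\right)} = \frac{1}{\frac{1}{-303} \left(-172\right) + \left(4202 \left(- \frac{1}{14726}\right) - \frac{4295}{10192}\right)} = \frac{1}{\left(- \frac{1}{303}\right) \left(-172\right) - \frac{53037477}{75043696}} = \frac{1}{\frac{172}{303} - \frac{53037477}{75043696}} = \frac{1}{- \frac{3162839819}{22738239888}} = - \frac{22738239888}{3162839819} \approx -7.1892$)
$z + v = -4474 - \frac{22738239888}{3162839819} = - \frac{14173283590094}{3162839819}$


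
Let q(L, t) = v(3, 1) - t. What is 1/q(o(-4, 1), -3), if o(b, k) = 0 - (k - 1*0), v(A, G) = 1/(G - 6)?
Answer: 5/14 ≈ 0.35714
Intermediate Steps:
v(A, G) = 1/(-6 + G)
o(b, k) = -k (o(b, k) = 0 - (k + 0) = 0 - k = -k)
q(L, t) = -1/5 - t (q(L, t) = 1/(-6 + 1) - t = 1/(-5) - t = -1/5 - t)
1/q(o(-4, 1), -3) = 1/(-1/5 - 1*(-3)) = 1/(-1/5 + 3) = 1/(14/5) = 5/14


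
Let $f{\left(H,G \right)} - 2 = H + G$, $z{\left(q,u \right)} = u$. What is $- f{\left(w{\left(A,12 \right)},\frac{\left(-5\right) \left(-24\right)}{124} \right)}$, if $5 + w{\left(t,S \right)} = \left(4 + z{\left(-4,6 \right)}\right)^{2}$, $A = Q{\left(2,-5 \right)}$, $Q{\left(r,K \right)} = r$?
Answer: $- \frac{3037}{31} \approx -97.968$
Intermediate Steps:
$A = 2$
$w{\left(t,S \right)} = 95$ ($w{\left(t,S \right)} = -5 + \left(4 + 6\right)^{2} = -5 + 10^{2} = -5 + 100 = 95$)
$f{\left(H,G \right)} = 2 + G + H$ ($f{\left(H,G \right)} = 2 + \left(H + G\right) = 2 + \left(G + H\right) = 2 + G + H$)
$- f{\left(w{\left(A,12 \right)},\frac{\left(-5\right) \left(-24\right)}{124} \right)} = - (2 + \frac{\left(-5\right) \left(-24\right)}{124} + 95) = - (2 + 120 \cdot \frac{1}{124} + 95) = - (2 + \frac{30}{31} + 95) = \left(-1\right) \frac{3037}{31} = - \frac{3037}{31}$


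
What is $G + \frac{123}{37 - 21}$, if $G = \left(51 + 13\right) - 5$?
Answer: $\frac{1067}{16} \approx 66.688$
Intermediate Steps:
$G = 59$ ($G = 64 - 5 = 59$)
$G + \frac{123}{37 - 21} = 59 + \frac{123}{37 - 21} = 59 + \frac{123}{16} = \frac{1067}{16}$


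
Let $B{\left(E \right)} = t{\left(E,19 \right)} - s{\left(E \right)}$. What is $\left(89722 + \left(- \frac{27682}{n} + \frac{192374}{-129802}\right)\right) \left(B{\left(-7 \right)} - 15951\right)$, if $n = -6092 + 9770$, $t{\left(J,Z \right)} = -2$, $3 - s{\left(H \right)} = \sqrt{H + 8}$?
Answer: $- \frac{170838309450719420}{119352939} \approx -1.4314 \cdot 10^{9}$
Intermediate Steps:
$s{\left(H \right)} = 3 - \sqrt{8 + H}$ ($s{\left(H \right)} = 3 - \sqrt{H + 8} = 3 - \sqrt{8 + H}$)
$B{\left(E \right)} = -5 + \sqrt{8 + E}$ ($B{\left(E \right)} = -2 - \left(3 - \sqrt{8 + E}\right) = -2 + \left(-3 + \sqrt{8 + E}\right) = -5 + \sqrt{8 + E}$)
$n = 3678$
$\left(89722 + \left(- \frac{27682}{n} + \frac{192374}{-129802}\right)\right) \left(B{\left(-7 \right)} - 15951\right) = \left(89722 + \left(- \frac{27682}{3678} + \frac{192374}{-129802}\right)\right) \left(\left(-5 + \sqrt{8 - 7}\right) - 15951\right) = \left(89722 + \left(\left(-27682\right) \frac{1}{3678} + 192374 \left(- \frac{1}{129802}\right)\right)\right) \left(\left(-5 + \sqrt{1}\right) - 15951\right) = \left(89722 - \frac{1075182634}{119352939}\right) \left(\left(-5 + 1\right) - 15951\right) = \left(89722 - \frac{1075182634}{119352939}\right) \left(-4 - 15951\right) = \frac{10707509210324}{119352939} \left(-15955\right) = - \frac{170838309450719420}{119352939}$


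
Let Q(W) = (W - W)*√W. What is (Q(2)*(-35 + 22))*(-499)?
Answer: 0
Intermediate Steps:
Q(W) = 0 (Q(W) = 0*√W = 0)
(Q(2)*(-35 + 22))*(-499) = (0*(-35 + 22))*(-499) = (0*(-13))*(-499) = 0*(-499) = 0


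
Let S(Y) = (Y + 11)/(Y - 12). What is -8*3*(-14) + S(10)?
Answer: 651/2 ≈ 325.50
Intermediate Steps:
S(Y) = (11 + Y)/(-12 + Y)
-8*3*(-14) + S(10) = -8*3*(-14) + (11 + 10)/(-12 + 10) = -24*(-14) + 21/(-2) = 336 - ½*21 = 336 - 21/2 = 651/2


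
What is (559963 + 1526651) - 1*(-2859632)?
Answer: 4946246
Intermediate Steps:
(559963 + 1526651) - 1*(-2859632) = 2086614 + 2859632 = 4946246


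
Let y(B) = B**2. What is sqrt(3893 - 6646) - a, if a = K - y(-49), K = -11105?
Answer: 13506 + I*sqrt(2753) ≈ 13506.0 + 52.469*I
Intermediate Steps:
a = -13506 (a = -11105 - 1*(-49)**2 = -11105 - 1*2401 = -11105 - 2401 = -13506)
sqrt(3893 - 6646) - a = sqrt(3893 - 6646) - 1*(-13506) = sqrt(-2753) + 13506 = I*sqrt(2753) + 13506 = 13506 + I*sqrt(2753)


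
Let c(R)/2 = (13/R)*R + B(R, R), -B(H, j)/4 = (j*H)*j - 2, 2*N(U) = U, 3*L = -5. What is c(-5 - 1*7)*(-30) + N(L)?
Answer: -2495885/6 ≈ -4.1598e+5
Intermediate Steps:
L = -5/3 (L = (⅓)*(-5) = -5/3 ≈ -1.6667)
N(U) = U/2
B(H, j) = 8 - 4*H*j² (B(H, j) = -4*((j*H)*j - 2) = -4*((H*j)*j - 2) = -4*(H*j² - 2) = -4*(-2 + H*j²) = 8 - 4*H*j²)
c(R) = 42 - 8*R³ (c(R) = 2*((13/R)*R + (8 - 4*R*R²)) = 2*(13 + (8 - 4*R³)) = 2*(21 - 4*R³) = 42 - 8*R³)
c(-5 - 1*7)*(-30) + N(L) = (42 - 8*(-5 - 1*7)³)*(-30) + (½)*(-5/3) = (42 - 8*(-5 - 7)³)*(-30) - ⅚ = (42 - 8*(-12)³)*(-30) - ⅚ = (42 - 8*(-1728))*(-30) - ⅚ = (42 + 13824)*(-30) - ⅚ = 13866*(-30) - ⅚ = -415980 - ⅚ = -2495885/6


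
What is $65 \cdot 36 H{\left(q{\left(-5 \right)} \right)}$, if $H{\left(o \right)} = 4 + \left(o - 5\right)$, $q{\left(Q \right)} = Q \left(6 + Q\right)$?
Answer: $-14040$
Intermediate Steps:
$H{\left(o \right)} = -1 + o$ ($H{\left(o \right)} = 4 + \left(-5 + o\right) = -1 + o$)
$65 \cdot 36 H{\left(q{\left(-5 \right)} \right)} = 65 \cdot 36 \left(-1 - 5 \left(6 - 5\right)\right) = 2340 \left(-1 - 5\right) = 2340 \left(-6\right) = -14040$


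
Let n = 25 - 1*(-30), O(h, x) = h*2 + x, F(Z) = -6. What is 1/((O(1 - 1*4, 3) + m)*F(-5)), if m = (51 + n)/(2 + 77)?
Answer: 79/786 ≈ 0.10051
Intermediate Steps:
O(h, x) = x + 2*h (O(h, x) = 2*h + x = x + 2*h)
n = 55 (n = 25 + 30 = 55)
m = 106/79 (m = (51 + 55)/(2 + 77) = 106/79 ≈ 1.3418)
1/((O(1 - 1*4, 3) + m)*F(-5)) = 1/(((3 + 2*(1 - 1*4)) + 106/79)*(-6)) = 1/(((3 + 2*(1 - 4)) + 106/79)*(-6)) = 1/(((3 + 2*(-3)) + 106/79)*(-6)) = 1/(((3 - 6) + 106/79)*(-6)) = 1/((-3 + 106/79)*(-6)) = 1/(-131/79*(-6)) = 1/(786/79) = 79/786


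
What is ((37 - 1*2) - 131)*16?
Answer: -1536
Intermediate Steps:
((37 - 1*2) - 131)*16 = ((37 - 2) - 131)*16 = (35 - 131)*16 = -96*16 = -1536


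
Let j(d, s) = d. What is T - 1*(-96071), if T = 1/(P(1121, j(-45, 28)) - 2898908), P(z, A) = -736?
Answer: 278571698723/2899644 ≈ 96071.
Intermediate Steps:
T = -1/2899644 (T = 1/(-736 - 2898908) = 1/(-2899644) = -1/2899644 ≈ -3.4487e-7)
T - 1*(-96071) = -1/2899644 - 1*(-96071) = -1/2899644 + 96071 = 278571698723/2899644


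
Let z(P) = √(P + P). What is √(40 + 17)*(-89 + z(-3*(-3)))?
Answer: √57*(-89 + 3*√2) ≈ -639.90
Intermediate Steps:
z(P) = √2*√P (z(P) = √(2*P) = √2*√P)
√(40 + 17)*(-89 + z(-3*(-3))) = √(40 + 17)*(-89 + √2*√(-3*(-3))) = √57*(-89 + √2*√9) = √57*(-89 + √2*3) = √57*(-89 + 3*√2)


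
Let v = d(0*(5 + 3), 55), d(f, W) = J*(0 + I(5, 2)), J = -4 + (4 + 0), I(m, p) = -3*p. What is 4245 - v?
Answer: 4245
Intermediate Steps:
J = 0 (J = -4 + 4 = 0)
d(f, W) = 0 (d(f, W) = 0*(0 - 3*2) = 0*(0 - 6) = 0*(-6) = 0)
v = 0
4245 - v = 4245 - 1*0 = 4245 + 0 = 4245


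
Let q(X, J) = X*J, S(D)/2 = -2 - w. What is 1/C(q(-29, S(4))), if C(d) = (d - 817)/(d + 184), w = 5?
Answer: -590/411 ≈ -1.4355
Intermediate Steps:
S(D) = -14 (S(D) = 2*(-2 - 1*5) = 2*(-2 - 5) = 2*(-7) = -14)
q(X, J) = J*X
C(d) = (-817 + d)/(184 + d)
1/C(q(-29, S(4))) = 1/((-817 - 14*(-29))/(184 - 14*(-29))) = 1/((-817 + 406)/(184 + 406)) = 1/(-411/590) = -590/411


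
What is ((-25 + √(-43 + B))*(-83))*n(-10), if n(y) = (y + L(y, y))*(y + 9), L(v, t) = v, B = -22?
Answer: 41500 - 1660*I*√65 ≈ 41500.0 - 13383.0*I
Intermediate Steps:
n(y) = 2*y*(9 + y) (n(y) = (y + y)*(y + 9) = (2*y)*(9 + y) = 2*y*(9 + y))
((-25 + √(-43 + B))*(-83))*n(-10) = ((-25 + √(-43 - 22))*(-83))*(2*(-10)*(9 - 10)) = ((-25 + √(-65))*(-83))*(2*(-10)*(-1)) = ((-25 + I*√65)*(-83))*20 = (2075 - 83*I*√65)*20 = 41500 - 1660*I*√65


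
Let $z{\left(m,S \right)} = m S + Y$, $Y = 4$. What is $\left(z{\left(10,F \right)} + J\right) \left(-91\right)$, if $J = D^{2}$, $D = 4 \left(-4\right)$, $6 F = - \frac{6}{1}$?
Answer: $-22750$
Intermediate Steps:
$F = -1$ ($F = \frac{\left(-6\right) 1^{-1}}{6} = \frac{\left(-6\right) 1}{6} = \frac{1}{6} \left(-6\right) = -1$)
$D = -16$
$z{\left(m,S \right)} = 4 + S m$ ($z{\left(m,S \right)} = m S + 4 = S m + 4 = 4 + S m$)
$J = 256$ ($J = \left(-16\right)^{2} = 256$)
$\left(z{\left(10,F \right)} + J\right) \left(-91\right) = \left(\left(4 - 10\right) + 256\right) \left(-91\right) = \left(-6 + 256\right) \left(-91\right) = 250 \left(-91\right) = -22750$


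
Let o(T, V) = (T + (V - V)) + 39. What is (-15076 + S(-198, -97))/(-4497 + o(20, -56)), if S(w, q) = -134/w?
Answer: 1492457/439362 ≈ 3.3969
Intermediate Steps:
o(T, V) = 39 + T (o(T, V) = (T + 0) + 39 = T + 39 = 39 + T)
(-15076 + S(-198, -97))/(-4497 + o(20, -56)) = (-15076 - 134/(-198))/(-4497 + (39 + 20)) = (-15076 - 134*(-1/198))/(-4497 + 59) = (-15076 + 67/99)/(-4438) = -1492457/99*(-1/4438) = 1492457/439362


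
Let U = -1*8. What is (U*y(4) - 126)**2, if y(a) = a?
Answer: 24964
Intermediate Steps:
U = -8
(U*y(4) - 126)**2 = (-8*4 - 126)**2 = (-32 - 126)**2 = (-158)**2 = 24964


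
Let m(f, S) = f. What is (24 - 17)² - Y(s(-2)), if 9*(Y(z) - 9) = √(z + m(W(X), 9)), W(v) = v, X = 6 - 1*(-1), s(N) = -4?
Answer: 40 - √3/9 ≈ 39.808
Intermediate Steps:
X = 7 (X = 6 + 1 = 7)
Y(z) = 9 + √(7 + z)/9 (Y(z) = 9 + √(z + 7)/9 = 9 + √(7 + z)/9)
(24 - 17)² - Y(s(-2)) = (24 - 17)² - (9 + √(7 - 4)/9) = 7² - (9 + √3/9) = 49 + (-9 - √3/9) = 40 - √3/9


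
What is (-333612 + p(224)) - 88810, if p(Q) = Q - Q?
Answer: -422422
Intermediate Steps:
p(Q) = 0
(-333612 + p(224)) - 88810 = (-333612 + 0) - 88810 = -333612 - 88810 = -422422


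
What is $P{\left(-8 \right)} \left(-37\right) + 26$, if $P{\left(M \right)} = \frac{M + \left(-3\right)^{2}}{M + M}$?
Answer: $\frac{453}{16} \approx 28.313$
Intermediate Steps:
$P{\left(M \right)} = \frac{9 + M}{2 M}$ ($P{\left(M \right)} = \frac{M + 9}{2 M} = \left(9 + M\right) \frac{1}{2 M} = \frac{9 + M}{2 M}$)
$P{\left(-8 \right)} \left(-37\right) + 26 = \frac{9 - 8}{2 \left(-8\right)} \left(-37\right) + 26 = \frac{1}{2} \left(- \frac{1}{8}\right) 1 \left(-37\right) + 26 = \left(- \frac{1}{16}\right) \left(-37\right) + 26 = \frac{37}{16} + 26 = \frac{453}{16}$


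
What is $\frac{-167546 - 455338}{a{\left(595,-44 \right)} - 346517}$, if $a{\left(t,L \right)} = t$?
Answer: $\frac{311442}{172961} \approx 1.8006$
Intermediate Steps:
$\frac{-167546 - 455338}{a{\left(595,-44 \right)} - 346517} = \frac{-167546 - 455338}{595 - 346517} = - \frac{622884}{-345922} = \left(-622884\right) \left(- \frac{1}{345922}\right) = \frac{311442}{172961}$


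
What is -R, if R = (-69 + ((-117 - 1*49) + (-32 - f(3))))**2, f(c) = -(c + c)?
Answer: -68121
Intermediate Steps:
f(c) = -2*c
R = 68121 (R = (-69 + ((-117 - 1*49) + (-32 - (-2)*3)))**2 = (-69 + ((-117 - 49) + (-32 - 1*(-6))))**2 = (-69 + (-166 + (-32 + 6)))**2 = (-69 + (-166 - 26))**2 = (-69 - 192)**2 = (-261)**2 = 68121)
-R = -1*68121 = -68121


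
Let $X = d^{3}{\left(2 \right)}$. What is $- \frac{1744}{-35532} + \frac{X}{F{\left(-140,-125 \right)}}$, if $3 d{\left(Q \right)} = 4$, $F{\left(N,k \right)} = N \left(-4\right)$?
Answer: $\frac{2368}{44415} \approx 0.053315$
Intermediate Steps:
$F{\left(N,k \right)} = - 4 N$
$d{\left(Q \right)} = \frac{4}{3}$ ($d{\left(Q \right)} = \frac{1}{3} \cdot 4 = \frac{4}{3}$)
$X = \frac{64}{27}$ ($X = \left(\frac{4}{3}\right)^{3} = \frac{64}{27} \approx 2.3704$)
$- \frac{1744}{-35532} + \frac{X}{F{\left(-140,-125 \right)}} = - \frac{1744}{-35532} + \frac{64}{27 \left(\left(-4\right) \left(-140\right)\right)} = \left(-1744\right) \left(- \frac{1}{35532}\right) + \frac{64}{27 \cdot 560} = \frac{436}{8883} + \frac{64}{27} \cdot \frac{1}{560} = \frac{436}{8883} + \frac{4}{945} = \frac{2368}{44415}$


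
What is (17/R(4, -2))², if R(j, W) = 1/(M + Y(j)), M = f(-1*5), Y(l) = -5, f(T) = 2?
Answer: 2601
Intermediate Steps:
M = 2
R(j, W) = -⅓ (R(j, W) = 1/(2 - 5) = 1/(-3) = -⅓)
(17/R(4, -2))² = (17/(-⅓))² = (17*(-3))² = (-51)² = 2601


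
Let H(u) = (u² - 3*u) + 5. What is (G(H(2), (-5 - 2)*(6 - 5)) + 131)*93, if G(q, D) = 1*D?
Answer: 11532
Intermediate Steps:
H(u) = 5 + u² - 3*u
G(q, D) = D
(G(H(2), (-5 - 2)*(6 - 5)) + 131)*93 = ((-5 - 2)*(6 - 5) + 131)*93 = (-7*1 + 131)*93 = (-7 + 131)*93 = 124*93 = 11532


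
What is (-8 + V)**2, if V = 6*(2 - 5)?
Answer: 676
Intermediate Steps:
V = -18 (V = 6*(-3) = -18)
(-8 + V)**2 = (-8 - 18)**2 = (-26)**2 = 676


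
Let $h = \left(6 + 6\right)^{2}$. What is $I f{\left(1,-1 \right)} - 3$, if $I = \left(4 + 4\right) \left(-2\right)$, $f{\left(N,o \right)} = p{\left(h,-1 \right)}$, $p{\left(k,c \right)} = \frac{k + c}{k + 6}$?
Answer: $- \frac{1369}{75} \approx -18.253$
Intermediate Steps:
$h = 144$ ($h = 12^{2} = 144$)
$p{\left(k,c \right)} = \frac{c + k}{6 + k}$
$f{\left(N,o \right)} = \frac{143}{150}$ ($f{\left(N,o \right)} = \frac{-1 + 144}{6 + 144} = \frac{1}{150} \cdot 143 = \frac{143}{150}$)
$I = -16$ ($I = 8 \left(-2\right) = -16$)
$I f{\left(1,-1 \right)} - 3 = \left(-16\right) \frac{143}{150} - 3 = - \frac{1144}{75} - 3 = - \frac{1369}{75}$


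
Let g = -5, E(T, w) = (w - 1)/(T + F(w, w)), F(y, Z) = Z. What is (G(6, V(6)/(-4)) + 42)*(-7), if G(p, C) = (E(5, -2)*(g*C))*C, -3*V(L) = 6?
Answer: -1211/4 ≈ -302.75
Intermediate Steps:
V(L) = -2 (V(L) = -1/3*6 = -2)
E(T, w) = (-1 + w)/(T + w) (E(T, w) = (w - 1)/(T + w) = (-1 + w)/(T + w))
G(p, C) = 5*C**2 (G(p, C) = (((-1 - 2)/(5 - 2))*(-5*C))*C = ((-3/3)*(-5*C))*C = (((1/3)*(-3))*(-5*C))*C = (-(-5)*C)*C = (5*C)*C = 5*C**2)
(G(6, V(6)/(-4)) + 42)*(-7) = (5*(-2/(-4))**2 + 42)*(-7) = (5*(-2*(-1/4))**2 + 42)*(-7) = (5*(1/2)**2 + 42)*(-7) = (5*(1/4) + 42)*(-7) = (5/4 + 42)*(-7) = (173/4)*(-7) = -1211/4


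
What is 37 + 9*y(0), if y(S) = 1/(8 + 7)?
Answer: 188/5 ≈ 37.600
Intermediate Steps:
y(S) = 1/15
37 + 9*y(0) = 37 + 9*(1/15) = 37 + ⅗ = 188/5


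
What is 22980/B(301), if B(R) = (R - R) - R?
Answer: -22980/301 ≈ -76.345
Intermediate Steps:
B(R) = -R (B(R) = 0 - R = -R)
22980/B(301) = 22980/((-1*301)) = 22980/(-301) = 22980*(-1/301) = -22980/301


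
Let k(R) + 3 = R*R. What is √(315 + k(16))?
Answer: 2*√142 ≈ 23.833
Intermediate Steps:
k(R) = -3 + R² (k(R) = -3 + R*R = -3 + R²)
√(315 + k(16)) = √(315 + (-3 + 16²)) = √(315 + (-3 + 256)) = √(315 + 253) = √568 = 2*√142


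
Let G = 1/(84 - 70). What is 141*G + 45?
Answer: 771/14 ≈ 55.071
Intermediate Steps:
G = 1/14 ≈ 0.071429
141*G + 45 = 141*(1/14) + 45 = 141/14 + 45 = 771/14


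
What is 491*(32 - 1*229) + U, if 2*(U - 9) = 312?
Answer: -96562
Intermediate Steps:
U = 165 (U = 9 + (½)*312 = 9 + 156 = 165)
491*(32 - 1*229) + U = 491*(32 - 1*229) + 165 = 491*(32 - 229) + 165 = 491*(-197) + 165 = -96727 + 165 = -96562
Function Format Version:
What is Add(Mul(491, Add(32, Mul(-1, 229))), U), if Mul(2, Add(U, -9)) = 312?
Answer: -96562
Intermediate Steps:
U = 165 (U = Add(9, Mul(Rational(1, 2), 312)) = Add(9, 156) = 165)
Add(Mul(491, Add(32, Mul(-1, 229))), U) = Add(Mul(491, Add(32, Mul(-1, 229))), 165) = Add(Mul(491, Add(32, -229)), 165) = Add(Mul(491, -197), 165) = Add(-96727, 165) = -96562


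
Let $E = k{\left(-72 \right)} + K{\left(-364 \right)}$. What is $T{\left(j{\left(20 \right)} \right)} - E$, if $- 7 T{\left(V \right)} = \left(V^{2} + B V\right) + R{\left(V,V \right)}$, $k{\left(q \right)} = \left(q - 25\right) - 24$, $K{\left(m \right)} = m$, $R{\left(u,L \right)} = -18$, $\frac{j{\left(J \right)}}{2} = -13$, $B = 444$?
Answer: $\frac{14281}{7} \approx 2040.1$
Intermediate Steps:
$j{\left(J \right)} = -26$ ($j{\left(J \right)} = 2 \left(-13\right) = -26$)
$k{\left(q \right)} = -49 + q$ ($k{\left(q \right)} = \left(-25 + q\right) - 24 = -49 + q$)
$T{\left(V \right)} = \frac{18}{7} - \frac{444 V}{7} - \frac{V^{2}}{7}$ ($T{\left(V \right)} = - \frac{\left(V^{2} + 444 V\right) - 18}{7} = - \frac{-18 + V^{2} + 444 V}{7} = \frac{18}{7} - \frac{444 V}{7} - \frac{V^{2}}{7}$)
$E = -485$ ($E = \left(-49 - 72\right) - 364 = -121 - 364 = -485$)
$T{\left(j{\left(20 \right)} \right)} - E = \left(\frac{18}{7} - - \frac{11544}{7} - \frac{\left(-26\right)^{2}}{7}\right) - -485 = \left(\frac{18}{7} + \frac{11544}{7} - \frac{676}{7}\right) + 485 = \frac{10886}{7} + 485 = \frac{14281}{7}$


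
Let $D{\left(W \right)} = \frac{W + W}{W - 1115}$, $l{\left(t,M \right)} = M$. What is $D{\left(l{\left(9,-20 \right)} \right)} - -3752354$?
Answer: $\frac{851784366}{227} \approx 3.7524 \cdot 10^{6}$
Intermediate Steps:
$D{\left(W \right)} = \frac{2 W}{-1115 + W}$
$D{\left(l{\left(9,-20 \right)} \right)} - -3752354 = 2 \left(-20\right) \frac{1}{-1115 - 20} - -3752354 = 2 \left(-20\right) \frac{1}{-1135} + 3752354 = 2 \left(-20\right) \left(- \frac{1}{1135}\right) + 3752354 = \frac{8}{227} + 3752354 = \frac{851784366}{227}$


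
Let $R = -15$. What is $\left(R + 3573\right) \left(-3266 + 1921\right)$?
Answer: $-4785510$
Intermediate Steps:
$\left(R + 3573\right) \left(-3266 + 1921\right) = \left(-15 + 3573\right) \left(-3266 + 1921\right) = 3558 \left(-1345\right) = -4785510$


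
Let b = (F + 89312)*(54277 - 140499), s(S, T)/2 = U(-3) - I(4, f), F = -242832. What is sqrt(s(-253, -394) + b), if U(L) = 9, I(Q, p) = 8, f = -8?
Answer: sqrt(13236801442) ≈ 1.1505e+5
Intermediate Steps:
s(S, T) = 2 (s(S, T) = 2*(9 - 1*8) = 2*(9 - 8) = 2*1 = 2)
b = 13236801440 (b = (-242832 + 89312)*(54277 - 140499) = -153520*(-86222) = 13236801440)
sqrt(s(-253, -394) + b) = sqrt(2 + 13236801440) = sqrt(13236801442)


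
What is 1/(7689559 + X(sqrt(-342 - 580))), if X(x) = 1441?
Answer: 1/7691000 ≈ 1.3002e-7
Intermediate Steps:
1/(7689559 + X(sqrt(-342 - 580))) = 1/(7689559 + 1441) = 1/7691000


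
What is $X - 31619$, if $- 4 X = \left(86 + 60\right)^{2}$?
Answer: $-36948$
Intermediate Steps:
$X = -5329$ ($X = - \frac{\left(86 + 60\right)^{2}}{4} = - \frac{146^{2}}{4} = \left(- \frac{1}{4}\right) 21316 = -5329$)
$X - 31619 = -5329 - 31619 = -36948$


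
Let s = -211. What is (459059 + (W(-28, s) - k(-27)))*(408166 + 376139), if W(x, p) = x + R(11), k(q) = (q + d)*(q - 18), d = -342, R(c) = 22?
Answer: 347014178640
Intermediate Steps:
k(q) = (-342 + q)*(-18 + q) (k(q) = (q - 342)*(q - 18) = (-342 + q)*(-18 + q))
W(x, p) = 22 + x (W(x, p) = x + 22 = 22 + x)
(459059 + (W(-28, s) - k(-27)))*(408166 + 376139) = (459059 + ((22 - 28) - (6156 + (-27)² - 360*(-27))))*(408166 + 376139) = (459059 + (-6 - (6156 + 729 + 9720)))*784305 = (459059 + (-6 - 1*16605))*784305 = (459059 + (-6 - 16605))*784305 = (459059 - 16611)*784305 = 442448*784305 = 347014178640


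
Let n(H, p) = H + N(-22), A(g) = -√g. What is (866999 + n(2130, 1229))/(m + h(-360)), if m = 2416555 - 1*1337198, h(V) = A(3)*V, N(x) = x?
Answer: 938076724199/1165011144649 - 312878520*√3/1165011144649 ≈ 0.80474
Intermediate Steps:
n(H, p) = -22 + H (n(H, p) = H - 22 = -22 + H)
h(V) = -V*√3 (h(V) = (-√3)*V = -V*√3)
m = 1079357 (m = 2416555 - 1337198 = 1079357)
(866999 + n(2130, 1229))/(m + h(-360)) = (866999 + (-22 + 2130))/(1079357 - 1*(-360)*√3) = (866999 + 2108)/(1079357 + 360*√3) = 869107/(1079357 + 360*√3)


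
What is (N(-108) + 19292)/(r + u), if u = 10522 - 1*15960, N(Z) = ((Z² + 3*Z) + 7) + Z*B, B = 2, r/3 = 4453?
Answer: 30423/7921 ≈ 3.8408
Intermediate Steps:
r = 13359 (r = 3*4453 = 13359)
N(Z) = 7 + Z² + 5*Z (N(Z) = ((Z² + 3*Z) + 7) + Z*2 = (7 + Z² + 3*Z) + 2*Z = 7 + Z² + 5*Z)
u = -5438 (u = 10522 - 15960 = -5438)
(N(-108) + 19292)/(r + u) = ((7 + (-108)² + 5*(-108)) + 19292)/(13359 - 5438) = ((7 + 11664 - 540) + 19292)/7921 = (11131 + 19292)*(1/7921) = 30423*(1/7921) = 30423/7921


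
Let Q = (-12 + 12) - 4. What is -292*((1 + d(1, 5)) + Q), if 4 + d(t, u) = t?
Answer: 1752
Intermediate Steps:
Q = -4 (Q = 0 - 4 = -4)
d(t, u) = -4 + t
-292*((1 + d(1, 5)) + Q) = -292*((1 + (-4 + 1)) - 4) = -292*((1 - 3) - 4) = -292*(-2 - 4) = -292*(-6) = 1752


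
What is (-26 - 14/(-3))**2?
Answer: 4096/9 ≈ 455.11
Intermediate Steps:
(-26 - 14/(-3))**2 = (-26 - 14*(-1/3))**2 = (-26 + 14/3)**2 = (-64/3)**2 = 4096/9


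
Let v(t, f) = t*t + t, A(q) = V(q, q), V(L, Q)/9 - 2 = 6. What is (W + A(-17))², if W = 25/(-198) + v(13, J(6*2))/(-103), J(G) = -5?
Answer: 2044205079049/415915236 ≈ 4915.0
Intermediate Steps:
V(L, Q) = 72 (V(L, Q) = 18 + 9*6 = 18 + 54 = 72)
A(q) = 72
v(t, f) = t + t² (v(t, f) = t² + t = t + t²)
W = -38611/20394 (W = 25/(-198) + (13*(1 + 13))/(-103) = 25*(-1/198) + (13*14)*(-1/103) = -25/198 + 182*(-1/103) = -25/198 - 182/103 = -38611/20394 ≈ -1.8933)
(W + A(-17))² = (-38611/20394 + 72)² = (1429757/20394)² = 2044205079049/415915236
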